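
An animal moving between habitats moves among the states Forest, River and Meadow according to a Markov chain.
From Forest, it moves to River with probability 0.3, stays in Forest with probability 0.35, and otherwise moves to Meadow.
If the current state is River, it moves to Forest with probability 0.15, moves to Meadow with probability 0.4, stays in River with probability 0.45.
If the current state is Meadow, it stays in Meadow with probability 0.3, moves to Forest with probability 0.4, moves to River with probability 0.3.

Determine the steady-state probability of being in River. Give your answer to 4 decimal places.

0.3529

Let the stationary distribution be π with π = πP and π_1 + π_2 + π_3 = 1.
π_1 = 0.35·π_1 + 0.15·π_2 + 0.4·π_3
π_2 = 0.3·π_1 + 0.45·π_2 + 0.3·π_3
Solving with the normalization constraint gives π = (0.2969, 0.3529, 0.3501).
So the stationary probability of River is 0.3529.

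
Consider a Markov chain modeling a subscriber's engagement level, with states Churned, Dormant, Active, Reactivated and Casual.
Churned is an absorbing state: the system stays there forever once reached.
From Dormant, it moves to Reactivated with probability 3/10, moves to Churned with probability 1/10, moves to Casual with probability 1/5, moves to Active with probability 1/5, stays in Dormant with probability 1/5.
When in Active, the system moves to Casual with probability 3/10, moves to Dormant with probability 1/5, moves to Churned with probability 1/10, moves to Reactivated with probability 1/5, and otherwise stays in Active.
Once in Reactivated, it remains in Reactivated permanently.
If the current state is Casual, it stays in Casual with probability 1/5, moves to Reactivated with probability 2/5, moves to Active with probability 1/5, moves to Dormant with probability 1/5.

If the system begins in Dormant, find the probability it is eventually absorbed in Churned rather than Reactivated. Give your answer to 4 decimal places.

0.2053

Let h(s) be the probability of absorption at Churned starting from transient state s. Then h(Churned) = 1 and h(Reactivated) = 0. By first-step analysis:
h(Dormant) = 0.1·1 + 0.2·h(Dormant) + 0.2·h(Active) + 0.3·0 + 0.2·h(Casual)
h(Active) = 0.1·1 + 0.2·h(Dormant) + 0.2·h(Active) + 0.2·0 + 0.3·h(Casual)
h(Casual) = 0.2·h(Dormant) + 0.2·h(Active) + 0.4·0 + 0.2·h(Casual)
Solving: h(Dormant) = 0.2053, h(Active) = 0.2158, h(Casual) = 0.1053.
Starting from Dormant, the probability is 0.2053.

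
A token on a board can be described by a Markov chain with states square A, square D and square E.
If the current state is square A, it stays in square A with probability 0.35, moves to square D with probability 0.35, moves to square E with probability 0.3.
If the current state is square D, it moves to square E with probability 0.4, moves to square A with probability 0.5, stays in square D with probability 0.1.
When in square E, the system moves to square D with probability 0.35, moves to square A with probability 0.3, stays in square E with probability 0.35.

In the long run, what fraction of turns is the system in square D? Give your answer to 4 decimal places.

Let the stationary distribution be π with π = πP and π_1 + π_2 + π_3 = 1.
π_1 = 0.35·π_1 + 0.5·π_2 + 0.3·π_3
π_2 = 0.35·π_1 + 0.1·π_2 + 0.35·π_3
Solving with the normalization constraint gives π = (0.3747, 0.2800, 0.3453).
So the stationary probability of square D is 0.2800.

0.2800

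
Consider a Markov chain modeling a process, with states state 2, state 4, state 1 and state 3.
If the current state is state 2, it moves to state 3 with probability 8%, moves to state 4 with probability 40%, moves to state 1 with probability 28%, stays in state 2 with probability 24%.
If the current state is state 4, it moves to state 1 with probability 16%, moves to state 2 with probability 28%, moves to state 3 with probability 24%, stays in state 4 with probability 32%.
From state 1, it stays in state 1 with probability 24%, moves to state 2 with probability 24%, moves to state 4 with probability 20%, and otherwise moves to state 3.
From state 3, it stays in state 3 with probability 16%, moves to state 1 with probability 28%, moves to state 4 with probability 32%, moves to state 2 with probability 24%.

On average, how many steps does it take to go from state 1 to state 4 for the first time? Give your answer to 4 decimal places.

3.6344

Let t(s) be the expected number of steps to first reach state 4 from state s, with t(state 4) = 0. Conditioning on the first step:
t(state 2) = 1 + 0.24·t(state 2) + 0.28·t(state 1) + 0.08·t(state 3)
t(state 1) = 1 + 0.24·t(state 2) + 0.24·t(state 1) + 0.32·t(state 3)
t(state 3) = 1 + 0.24·t(state 2) + 0.28·t(state 1) + 0.16·t(state 3)
Solving: t(state 2) = 2.9978, t(state 1) = 3.6344, t(state 3) = 3.2585.
Expected steps from state 1 to state 4: 3.6344.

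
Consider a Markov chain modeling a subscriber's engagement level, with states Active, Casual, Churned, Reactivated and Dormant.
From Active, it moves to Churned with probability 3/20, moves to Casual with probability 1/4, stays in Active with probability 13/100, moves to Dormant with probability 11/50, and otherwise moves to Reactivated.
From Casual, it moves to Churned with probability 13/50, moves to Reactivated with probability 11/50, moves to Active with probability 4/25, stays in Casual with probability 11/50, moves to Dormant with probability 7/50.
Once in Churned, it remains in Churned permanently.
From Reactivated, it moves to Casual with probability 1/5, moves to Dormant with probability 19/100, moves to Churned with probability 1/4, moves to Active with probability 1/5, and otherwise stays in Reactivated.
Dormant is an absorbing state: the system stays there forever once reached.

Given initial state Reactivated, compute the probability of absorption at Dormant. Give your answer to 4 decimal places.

0.4409

Let h(s) be the probability of absorption at Dormant starting from transient state s. Then h(Dormant) = 1 and h(Churned) = 0. By first-step analysis:
h(Active) = 0.13·h(Active) + 0.25·h(Casual) + 0.15·0 + 0.25·h(Reactivated) + 0.22·1
h(Casual) = 0.16·h(Active) + 0.22·h(Casual) + 0.26·0 + 0.22·h(Reactivated) + 0.14·1
h(Reactivated) = 0.2·h(Active) + 0.2·h(Casual) + 0.25·0 + 0.16·h(Reactivated) + 0.19·1
Solving: h(Active) = 0.4961, h(Casual) = 0.4056, h(Reactivated) = 0.4409.
Starting from Reactivated, the probability is 0.4409.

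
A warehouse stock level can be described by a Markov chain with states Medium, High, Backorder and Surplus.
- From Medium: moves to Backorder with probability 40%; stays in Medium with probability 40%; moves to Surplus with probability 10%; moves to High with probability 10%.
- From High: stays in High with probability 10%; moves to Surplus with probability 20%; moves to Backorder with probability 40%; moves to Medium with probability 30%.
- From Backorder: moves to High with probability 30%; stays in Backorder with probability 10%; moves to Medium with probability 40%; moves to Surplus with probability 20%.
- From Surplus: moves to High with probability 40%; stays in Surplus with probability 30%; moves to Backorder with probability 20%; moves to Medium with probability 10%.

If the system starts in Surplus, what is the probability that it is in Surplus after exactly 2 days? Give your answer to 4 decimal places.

Propagate the distribution vector 2 days from Surplus.
After 0 days: (0.0000, 0.0000, 0.0000, 1.0000)
After 1 day: (0.1000, 0.4000, 0.2000, 0.3000)
After 2 days: (0.2700, 0.2300, 0.2800, 0.2200)
P(in Surplus after 2 days) = 0.2200

0.2200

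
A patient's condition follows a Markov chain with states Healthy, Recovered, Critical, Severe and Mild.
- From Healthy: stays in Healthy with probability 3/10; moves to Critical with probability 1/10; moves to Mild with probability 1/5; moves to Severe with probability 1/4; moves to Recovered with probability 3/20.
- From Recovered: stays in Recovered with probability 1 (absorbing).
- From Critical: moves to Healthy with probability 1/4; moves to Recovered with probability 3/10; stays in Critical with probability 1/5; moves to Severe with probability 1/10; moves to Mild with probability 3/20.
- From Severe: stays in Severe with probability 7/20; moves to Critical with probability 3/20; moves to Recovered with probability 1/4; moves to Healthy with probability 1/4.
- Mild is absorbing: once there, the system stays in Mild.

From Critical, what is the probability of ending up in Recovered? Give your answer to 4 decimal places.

Let h(s) be the probability of absorption at Recovered starting from transient state s. Then h(Recovered) = 1 and h(Mild) = 0. By first-step analysis:
h(Healthy) = 0.3·h(Healthy) + 0.15·1 + 0.1·h(Critical) + 0.25·h(Severe) + 0.2·0
h(Critical) = 0.25·h(Healthy) + 0.3·1 + 0.2·h(Critical) + 0.1·h(Severe) + 0.15·0
h(Severe) = 0.25·h(Healthy) + 0.25·1 + 0.15·h(Critical) + 0.35·h(Severe)
Solving: h(Healthy) = 0.5774, h(Critical) = 0.6500, h(Severe) = 0.7567.
Starting from Critical, the probability is 0.6500.

0.6500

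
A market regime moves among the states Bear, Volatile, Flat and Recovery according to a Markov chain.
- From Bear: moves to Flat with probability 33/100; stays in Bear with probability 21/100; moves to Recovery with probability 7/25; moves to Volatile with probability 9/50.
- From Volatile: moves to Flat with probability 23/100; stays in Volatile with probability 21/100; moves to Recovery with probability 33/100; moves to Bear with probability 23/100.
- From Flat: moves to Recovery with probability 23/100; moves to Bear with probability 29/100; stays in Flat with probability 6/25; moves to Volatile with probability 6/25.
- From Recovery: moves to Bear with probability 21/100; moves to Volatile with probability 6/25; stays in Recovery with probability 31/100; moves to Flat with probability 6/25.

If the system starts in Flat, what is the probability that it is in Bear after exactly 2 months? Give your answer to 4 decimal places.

0.2340

Propagate the distribution vector 2 months from Flat.
After 0 months: (0.0000, 0.0000, 1.0000, 0.0000)
After 1 month: (0.2900, 0.2400, 0.2400, 0.2300)
After 2 months: (0.2340, 0.2154, 0.2637, 0.2869)
P(in Bear after 2 months) = 0.2340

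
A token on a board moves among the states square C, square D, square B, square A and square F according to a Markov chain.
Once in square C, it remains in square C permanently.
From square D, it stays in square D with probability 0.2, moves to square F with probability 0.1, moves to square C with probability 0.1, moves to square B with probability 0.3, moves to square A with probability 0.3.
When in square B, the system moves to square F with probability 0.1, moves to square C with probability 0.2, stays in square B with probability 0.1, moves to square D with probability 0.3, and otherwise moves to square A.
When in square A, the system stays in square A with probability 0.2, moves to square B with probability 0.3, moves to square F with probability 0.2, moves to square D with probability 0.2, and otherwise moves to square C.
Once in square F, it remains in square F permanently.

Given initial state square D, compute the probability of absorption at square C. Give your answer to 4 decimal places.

0.4955

Let h(s) be the probability of absorption at square C starting from transient state s. Then h(square C) = 1 and h(square F) = 0. By first-step analysis:
h(square D) = 0.1·1 + 0.2·h(square D) + 0.3·h(square B) + 0.3·h(square A) + 0.1·0
h(square B) = 0.2·1 + 0.3·h(square D) + 0.1·h(square B) + 0.3·h(square A) + 0.1·0
h(square A) = 0.1·1 + 0.2·h(square D) + 0.3·h(square B) + 0.2·h(square A) + 0.2·0
Solving: h(square D) = 0.4955, h(square B) = 0.5375, h(square A) = 0.4505.
Starting from square D, the probability is 0.4955.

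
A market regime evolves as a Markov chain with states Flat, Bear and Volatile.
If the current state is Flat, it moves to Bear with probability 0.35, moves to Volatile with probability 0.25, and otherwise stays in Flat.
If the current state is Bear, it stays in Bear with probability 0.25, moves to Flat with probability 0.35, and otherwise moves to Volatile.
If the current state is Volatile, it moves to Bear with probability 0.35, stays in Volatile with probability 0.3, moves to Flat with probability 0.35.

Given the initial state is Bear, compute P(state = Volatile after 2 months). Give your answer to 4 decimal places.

0.3075

Sum over the intermediate state after 1 month:
P = P(Bear→Flat)·P(Flat→Volatile) + P(Bear→Bear)·P(Bear→Volatile) + P(Bear→Volatile)·P(Volatile→Volatile)
  = 0.35×0.25 + 0.25×0.4 + 0.4×0.3
  = 0.0875 + 0.1000 + 0.1200 = 0.3075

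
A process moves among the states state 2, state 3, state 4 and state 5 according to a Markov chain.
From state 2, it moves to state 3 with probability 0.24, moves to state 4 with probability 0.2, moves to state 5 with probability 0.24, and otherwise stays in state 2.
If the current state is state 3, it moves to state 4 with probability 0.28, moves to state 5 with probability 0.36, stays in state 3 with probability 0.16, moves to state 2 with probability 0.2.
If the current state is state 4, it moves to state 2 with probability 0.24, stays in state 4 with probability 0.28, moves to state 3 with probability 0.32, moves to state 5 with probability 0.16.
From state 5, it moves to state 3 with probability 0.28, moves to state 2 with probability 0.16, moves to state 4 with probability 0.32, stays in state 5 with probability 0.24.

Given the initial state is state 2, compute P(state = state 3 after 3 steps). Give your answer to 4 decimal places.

Propagate the distribution vector 3 steps from state 2.
After 0 steps: (1.0000, 0.0000, 0.0000, 0.0000)
After 1 step: (0.3200, 0.2400, 0.2000, 0.2400)
After 2 steps: (0.2368, 0.2464, 0.2640, 0.2528)
After 3 steps: (0.2289, 0.2515, 0.2712, 0.2484)
P(in state 3 after 3 steps) = 0.2515

0.2515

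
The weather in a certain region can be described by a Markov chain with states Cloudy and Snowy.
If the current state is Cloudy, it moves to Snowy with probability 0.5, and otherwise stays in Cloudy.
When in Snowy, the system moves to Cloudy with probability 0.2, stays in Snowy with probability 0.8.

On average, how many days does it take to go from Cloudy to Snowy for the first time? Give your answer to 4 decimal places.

2.0000

Let t(s) be the expected number of days to first reach Snowy from state s, with t(Snowy) = 0. Conditioning on the first day:
t(Cloudy) = 1 + 0.5·t(Cloudy)
Solving: t(Cloudy) = 2.0000.
Expected days from Cloudy to Snowy: 2.0000.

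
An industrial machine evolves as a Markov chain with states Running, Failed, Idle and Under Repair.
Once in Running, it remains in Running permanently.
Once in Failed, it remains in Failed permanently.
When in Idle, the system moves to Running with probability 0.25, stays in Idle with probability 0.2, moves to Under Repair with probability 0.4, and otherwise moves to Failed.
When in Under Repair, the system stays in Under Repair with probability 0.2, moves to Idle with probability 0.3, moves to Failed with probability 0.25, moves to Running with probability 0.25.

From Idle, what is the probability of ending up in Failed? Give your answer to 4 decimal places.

Let h(s) be the probability of absorption at Failed starting from transient state s. Then h(Failed) = 1 and h(Running) = 0. By first-step analysis:
h(Idle) = 0.25·0 + 0.15·1 + 0.2·h(Idle) + 0.4·h(Under Repair)
h(Under Repair) = 0.25·0 + 0.25·1 + 0.3·h(Idle) + 0.2·h(Under Repair)
Solving: h(Idle) = 0.4231, h(Under Repair) = 0.4712.
Starting from Idle, the probability is 0.4231.

0.4231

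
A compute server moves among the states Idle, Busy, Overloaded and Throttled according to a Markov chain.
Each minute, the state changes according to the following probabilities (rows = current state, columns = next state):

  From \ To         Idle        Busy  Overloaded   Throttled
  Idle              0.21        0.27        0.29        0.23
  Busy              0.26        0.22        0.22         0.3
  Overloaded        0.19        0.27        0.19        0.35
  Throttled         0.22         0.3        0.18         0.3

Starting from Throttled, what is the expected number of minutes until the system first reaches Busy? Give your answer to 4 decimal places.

3.4784

Let t(s) be the expected number of minutes to first reach Busy from state s, with t(Busy) = 0. Conditioning on the first minute:
t(Idle) = 1 + 0.21·t(Idle) + 0.29·t(Overloaded) + 0.23·t(Throttled)
t(Overloaded) = 1 + 0.19·t(Idle) + 0.19·t(Overloaded) + 0.35·t(Throttled)
t(Throttled) = 1 + 0.22·t(Idle) + 0.18·t(Overloaded) + 0.3·t(Throttled)
Solving: t(Idle) = 3.5928, t(Overloaded) = 3.5803, t(Throttled) = 3.4784.
Expected minutes from Throttled to Busy: 3.4784.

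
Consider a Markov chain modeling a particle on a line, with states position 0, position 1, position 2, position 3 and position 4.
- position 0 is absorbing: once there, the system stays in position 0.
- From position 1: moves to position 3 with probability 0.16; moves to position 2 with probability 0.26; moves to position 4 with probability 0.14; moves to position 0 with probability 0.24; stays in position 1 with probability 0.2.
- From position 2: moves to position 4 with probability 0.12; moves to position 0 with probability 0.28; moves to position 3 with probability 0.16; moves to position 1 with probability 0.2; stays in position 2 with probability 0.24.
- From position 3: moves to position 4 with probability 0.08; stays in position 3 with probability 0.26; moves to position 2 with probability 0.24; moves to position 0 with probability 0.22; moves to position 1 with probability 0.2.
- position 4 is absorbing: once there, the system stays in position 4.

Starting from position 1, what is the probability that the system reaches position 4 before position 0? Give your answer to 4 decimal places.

0.3352

Let h(s) be the probability of absorption at position 4 starting from transient state s. Then h(position 4) = 1 and h(position 0) = 0. By first-step analysis:
h(position 1) = 0.24·0 + 0.2·h(position 1) + 0.26·h(position 2) + 0.16·h(position 3) + 0.14·1
h(position 2) = 0.28·0 + 0.2·h(position 1) + 0.24·h(position 2) + 0.16·h(position 3) + 0.12·1
h(position 3) = 0.22·0 + 0.2·h(position 1) + 0.24·h(position 2) + 0.26·h(position 3) + 0.08·1
Solving: h(position 1) = 0.3352, h(position 2) = 0.3090, h(position 3) = 0.2989.
Starting from position 1, the probability is 0.3352.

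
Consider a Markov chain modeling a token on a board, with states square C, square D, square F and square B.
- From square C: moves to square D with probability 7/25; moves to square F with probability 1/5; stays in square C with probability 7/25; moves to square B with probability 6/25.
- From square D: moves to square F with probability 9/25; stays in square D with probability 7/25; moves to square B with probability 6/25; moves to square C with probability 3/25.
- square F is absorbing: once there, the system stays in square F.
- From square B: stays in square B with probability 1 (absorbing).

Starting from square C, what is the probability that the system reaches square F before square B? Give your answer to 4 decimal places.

Let h(s) be the probability of absorption at square F starting from transient state s. Then h(square F) = 1 and h(square B) = 0. By first-step analysis:
h(square C) = 0.28·h(square C) + 0.28·h(square D) + 0.2·1 + 0.24·0
h(square D) = 0.12·h(square C) + 0.28·h(square D) + 0.36·1 + 0.24·0
Solving: h(square C) = 0.5050, h(square D) = 0.5842.
Starting from square C, the probability is 0.5050.

0.5050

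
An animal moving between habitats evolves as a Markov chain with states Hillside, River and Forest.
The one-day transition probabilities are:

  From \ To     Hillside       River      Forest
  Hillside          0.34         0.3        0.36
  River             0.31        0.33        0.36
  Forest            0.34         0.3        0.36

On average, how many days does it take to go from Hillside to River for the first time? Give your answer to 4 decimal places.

Let t(s) be the expected number of days to first reach River from state s, with t(River) = 0. Conditioning on the first day:
t(Hillside) = 1 + 0.34·t(Hillside) + 0.36·t(Forest)
t(Forest) = 1 + 0.34·t(Hillside) + 0.36·t(Forest)
Solving: t(Hillside) = 3.3333, t(Forest) = 3.3333.
Expected days from Hillside to River: 3.3333.

3.3333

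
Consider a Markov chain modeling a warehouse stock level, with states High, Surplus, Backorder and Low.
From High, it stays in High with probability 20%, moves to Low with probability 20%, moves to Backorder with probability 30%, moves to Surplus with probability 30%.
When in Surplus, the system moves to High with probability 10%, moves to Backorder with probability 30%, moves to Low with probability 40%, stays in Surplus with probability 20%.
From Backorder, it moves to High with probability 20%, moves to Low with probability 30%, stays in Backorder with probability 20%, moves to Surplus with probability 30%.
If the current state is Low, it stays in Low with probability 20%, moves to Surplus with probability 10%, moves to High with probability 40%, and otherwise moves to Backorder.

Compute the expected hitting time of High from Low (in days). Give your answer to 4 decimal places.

3.4021

Let t(s) be the expected number of days to first reach High from state s, with t(High) = 0. Conditioning on the first day:
t(Surplus) = 1 + 0.2·t(Surplus) + 0.3·t(Backorder) + 0.4·t(Low)
t(Backorder) = 1 + 0.3·t(Surplus) + 0.2·t(Backorder) + 0.3·t(Low)
t(Low) = 1 + 0.1·t(Surplus) + 0.3·t(Backorder) + 0.2·t(Low)
Solving: t(Surplus) = 4.5361, t(Backorder) = 4.2268, t(Low) = 3.4021.
Expected days from Low to High: 3.4021.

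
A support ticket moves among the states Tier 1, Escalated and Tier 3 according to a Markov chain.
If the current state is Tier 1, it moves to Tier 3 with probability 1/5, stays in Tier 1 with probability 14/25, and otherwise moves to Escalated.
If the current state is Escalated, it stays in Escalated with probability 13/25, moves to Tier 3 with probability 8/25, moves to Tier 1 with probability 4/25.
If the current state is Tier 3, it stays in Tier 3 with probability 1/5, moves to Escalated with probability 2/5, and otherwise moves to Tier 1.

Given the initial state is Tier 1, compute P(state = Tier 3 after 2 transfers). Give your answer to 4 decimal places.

Sum over the intermediate state after 1 transfer:
P = P(Tier 1→Tier 1)·P(Tier 1→Tier 3) + P(Tier 1→Escalated)·P(Escalated→Tier 3) + P(Tier 1→Tier 3)·P(Tier 3→Tier 3)
  = 0.56×0.2 + 0.24×0.32 + 0.2×0.2
  = 0.1120 + 0.0768 + 0.0400 = 0.2288

0.2288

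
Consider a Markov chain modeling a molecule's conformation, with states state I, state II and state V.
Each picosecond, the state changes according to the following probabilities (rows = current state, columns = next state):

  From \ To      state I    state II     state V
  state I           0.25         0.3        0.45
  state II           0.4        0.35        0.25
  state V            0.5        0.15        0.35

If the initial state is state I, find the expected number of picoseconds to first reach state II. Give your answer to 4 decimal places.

Let t(s) be the expected number of picoseconds to first reach state II from state s, with t(state II) = 0. Conditioning on the first picosecond:
t(state I) = 1 + 0.25·t(state I) + 0.45·t(state V)
t(state V) = 1 + 0.5·t(state I) + 0.35·t(state V)
Solving: t(state I) = 4.1905, t(state V) = 4.7619.
Expected picoseconds from state I to state II: 4.1905.

4.1905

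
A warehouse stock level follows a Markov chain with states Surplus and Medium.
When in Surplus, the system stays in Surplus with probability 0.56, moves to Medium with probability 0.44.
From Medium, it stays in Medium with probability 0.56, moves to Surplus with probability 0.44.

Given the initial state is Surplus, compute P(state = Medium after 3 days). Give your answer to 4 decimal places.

Propagate the distribution vector 3 days from Surplus.
After 0 days: (1.0000, 0.0000)
After 1 day: (0.5600, 0.4400)
After 2 days: (0.5072, 0.4928)
After 3 days: (0.5009, 0.4991)
P(in Medium after 3 days) = 0.4991

0.4991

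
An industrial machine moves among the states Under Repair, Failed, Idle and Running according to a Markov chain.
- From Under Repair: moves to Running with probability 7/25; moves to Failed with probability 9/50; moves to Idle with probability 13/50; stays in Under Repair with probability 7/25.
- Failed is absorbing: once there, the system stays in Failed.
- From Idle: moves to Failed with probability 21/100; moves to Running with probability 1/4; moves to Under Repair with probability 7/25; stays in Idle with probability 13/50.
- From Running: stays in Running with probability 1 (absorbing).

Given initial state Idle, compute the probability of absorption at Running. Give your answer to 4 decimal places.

0.5617

Let h(s) be the probability of absorption at Running starting from transient state s. Then h(Running) = 1 and h(Failed) = 0. By first-step analysis:
h(Under Repair) = 0.28·h(Under Repair) + 0.18·0 + 0.26·h(Idle) + 0.28·1
h(Idle) = 0.28·h(Under Repair) + 0.21·0 + 0.26·h(Idle) + 0.25·1
Solving: h(Under Repair) = 0.5917, h(Idle) = 0.5617.
Starting from Idle, the probability is 0.5617.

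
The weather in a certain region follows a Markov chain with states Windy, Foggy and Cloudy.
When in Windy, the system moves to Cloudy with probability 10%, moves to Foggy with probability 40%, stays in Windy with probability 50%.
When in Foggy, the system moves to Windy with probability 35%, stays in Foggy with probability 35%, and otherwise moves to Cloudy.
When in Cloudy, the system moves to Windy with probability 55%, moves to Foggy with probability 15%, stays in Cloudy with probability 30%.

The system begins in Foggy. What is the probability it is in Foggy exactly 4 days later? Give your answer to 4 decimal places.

Propagate the distribution vector 4 days from Foggy.
After 0 days: (0.0000, 1.0000, 0.0000)
After 1 day: (0.3500, 0.3500, 0.3000)
After 2 days: (0.4625, 0.3075, 0.2300)
After 3 days: (0.4654, 0.3271, 0.2075)
After 4 days: (0.4613, 0.3318, 0.2069)
P(in Foggy after 4 days) = 0.3318

0.3318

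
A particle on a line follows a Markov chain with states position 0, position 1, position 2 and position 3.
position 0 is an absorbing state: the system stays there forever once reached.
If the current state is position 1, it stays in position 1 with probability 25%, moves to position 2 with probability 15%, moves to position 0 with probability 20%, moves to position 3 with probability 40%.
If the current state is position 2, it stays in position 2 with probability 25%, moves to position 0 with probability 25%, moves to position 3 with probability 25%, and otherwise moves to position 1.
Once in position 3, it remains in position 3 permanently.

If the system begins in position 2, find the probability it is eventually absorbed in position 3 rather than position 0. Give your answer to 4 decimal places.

0.5476

Let h(s) be the probability of absorption at position 3 starting from transient state s. Then h(position 3) = 1 and h(position 0) = 0. By first-step analysis:
h(position 1) = 0.2·0 + 0.25·h(position 1) + 0.15·h(position 2) + 0.4·1
h(position 2) = 0.25·0 + 0.25·h(position 1) + 0.25·h(position 2) + 0.25·1
Solving: h(position 1) = 0.6429, h(position 2) = 0.5476.
Starting from position 2, the probability is 0.5476.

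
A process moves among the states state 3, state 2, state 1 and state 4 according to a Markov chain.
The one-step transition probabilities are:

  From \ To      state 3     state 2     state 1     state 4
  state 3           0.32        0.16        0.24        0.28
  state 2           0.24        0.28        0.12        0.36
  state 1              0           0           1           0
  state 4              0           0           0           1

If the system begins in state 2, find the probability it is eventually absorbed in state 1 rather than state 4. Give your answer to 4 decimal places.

Let h(s) be the probability of absorption at state 1 starting from transient state s. Then h(state 1) = 1 and h(state 4) = 0. By first-step analysis:
h(state 3) = 0.32·h(state 3) + 0.16·h(state 2) + 0.24·1 + 0.28·0
h(state 2) = 0.24·h(state 3) + 0.28·h(state 2) + 0.12·1 + 0.36·0
Solving: h(state 3) = 0.4255, h(state 2) = 0.3085.
Starting from state 2, the probability is 0.3085.

0.3085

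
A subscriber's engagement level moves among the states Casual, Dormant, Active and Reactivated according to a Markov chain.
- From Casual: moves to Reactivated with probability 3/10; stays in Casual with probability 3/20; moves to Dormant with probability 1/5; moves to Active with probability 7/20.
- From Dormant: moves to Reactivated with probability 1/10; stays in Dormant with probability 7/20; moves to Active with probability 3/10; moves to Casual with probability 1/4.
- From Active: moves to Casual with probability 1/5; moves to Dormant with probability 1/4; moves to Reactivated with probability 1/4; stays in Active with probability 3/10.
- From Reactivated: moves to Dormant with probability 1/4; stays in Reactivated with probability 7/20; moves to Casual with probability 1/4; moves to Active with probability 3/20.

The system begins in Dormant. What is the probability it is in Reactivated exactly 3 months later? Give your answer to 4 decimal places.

Propagate the distribution vector 3 months from Dormant.
After 0 months: (0.0000, 1.0000, 0.0000, 0.0000)
After 1 month: (0.2500, 0.3500, 0.3000, 0.1000)
After 2 months: (0.2100, 0.2725, 0.2975, 0.2200)
After 3 months: (0.2141, 0.2668, 0.2775, 0.2416)
P(in Reactivated after 3 months) = 0.2416

0.2416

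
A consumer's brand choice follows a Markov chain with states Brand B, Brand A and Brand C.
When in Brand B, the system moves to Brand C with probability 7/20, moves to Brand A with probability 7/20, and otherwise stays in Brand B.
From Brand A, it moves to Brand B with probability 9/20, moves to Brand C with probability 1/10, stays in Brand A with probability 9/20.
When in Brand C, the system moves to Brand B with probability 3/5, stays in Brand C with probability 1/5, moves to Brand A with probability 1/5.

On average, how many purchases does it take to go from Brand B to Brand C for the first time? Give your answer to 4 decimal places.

3.9560

Let t(s) be the expected number of purchases to first reach Brand C from state s, with t(Brand C) = 0. Conditioning on the first purchase:
t(Brand B) = 1 + 0.3·t(Brand B) + 0.35·t(Brand A)
t(Brand A) = 1 + 0.45·t(Brand B) + 0.45·t(Brand A)
Solving: t(Brand B) = 3.9560, t(Brand A) = 5.0549.
Expected purchases from Brand B to Brand C: 3.9560.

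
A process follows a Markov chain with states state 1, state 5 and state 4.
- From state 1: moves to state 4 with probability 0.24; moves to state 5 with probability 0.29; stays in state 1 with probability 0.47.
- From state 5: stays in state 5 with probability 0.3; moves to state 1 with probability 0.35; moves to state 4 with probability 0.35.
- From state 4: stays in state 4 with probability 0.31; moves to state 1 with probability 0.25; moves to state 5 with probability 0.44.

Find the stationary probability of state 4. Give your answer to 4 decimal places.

0.2981

Let the stationary distribution be π with π = πP and π_1 + π_2 + π_3 = 1.
π_1 = 0.47·π_1 + 0.35·π_2 + 0.25·π_3
π_2 = 0.29·π_1 + 0.3·π_2 + 0.44·π_3
Solving with the normalization constraint gives π = (0.3639, 0.3381, 0.2981).
So the stationary probability of state 4 is 0.2981.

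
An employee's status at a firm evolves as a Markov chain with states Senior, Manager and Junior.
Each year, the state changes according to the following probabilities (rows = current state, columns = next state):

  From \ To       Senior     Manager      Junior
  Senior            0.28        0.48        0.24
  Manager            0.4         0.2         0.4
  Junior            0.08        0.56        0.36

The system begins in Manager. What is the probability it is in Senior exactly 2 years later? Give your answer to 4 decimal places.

Sum over the intermediate state after 1 year:
P = P(Manager→Senior)·P(Senior→Senior) + P(Manager→Manager)·P(Manager→Senior) + P(Manager→Junior)·P(Junior→Senior)
  = 0.4×0.28 + 0.2×0.4 + 0.4×0.08
  = 0.1120 + 0.0800 + 0.0320 = 0.2240

0.2240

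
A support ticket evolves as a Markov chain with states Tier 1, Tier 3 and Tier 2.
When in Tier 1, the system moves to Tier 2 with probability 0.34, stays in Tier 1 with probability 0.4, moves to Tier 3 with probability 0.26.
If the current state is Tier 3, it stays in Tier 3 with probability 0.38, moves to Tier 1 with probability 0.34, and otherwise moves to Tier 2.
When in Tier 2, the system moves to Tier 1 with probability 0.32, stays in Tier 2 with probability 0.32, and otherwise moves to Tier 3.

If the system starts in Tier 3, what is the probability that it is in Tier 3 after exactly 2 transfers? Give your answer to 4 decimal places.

Sum over the intermediate state after 1 transfer:
P = P(Tier 3→Tier 1)·P(Tier 1→Tier 3) + P(Tier 3→Tier 3)·P(Tier 3→Tier 3) + P(Tier 3→Tier 2)·P(Tier 2→Tier 3)
  = 0.34×0.26 + 0.38×0.38 + 0.28×0.36
  = 0.0884 + 0.1444 + 0.1008 = 0.3336

0.3336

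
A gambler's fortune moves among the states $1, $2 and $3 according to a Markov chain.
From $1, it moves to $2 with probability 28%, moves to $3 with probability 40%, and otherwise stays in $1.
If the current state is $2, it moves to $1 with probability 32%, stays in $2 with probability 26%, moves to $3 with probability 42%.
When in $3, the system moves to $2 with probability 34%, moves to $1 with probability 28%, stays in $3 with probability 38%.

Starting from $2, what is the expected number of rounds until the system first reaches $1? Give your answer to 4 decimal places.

Let t(s) be the expected number of rounds to first reach $1 from state s, with t($1) = 0. Conditioning on the first round:
t($2) = 1 + 0.26·t($2) + 0.42·t($3)
t($3) = 1 + 0.34·t($2) + 0.38·t($3)
Solving: t($2) = 3.2911, t($3) = 3.4177.
Expected rounds from $2 to $1: 3.2911.

3.2911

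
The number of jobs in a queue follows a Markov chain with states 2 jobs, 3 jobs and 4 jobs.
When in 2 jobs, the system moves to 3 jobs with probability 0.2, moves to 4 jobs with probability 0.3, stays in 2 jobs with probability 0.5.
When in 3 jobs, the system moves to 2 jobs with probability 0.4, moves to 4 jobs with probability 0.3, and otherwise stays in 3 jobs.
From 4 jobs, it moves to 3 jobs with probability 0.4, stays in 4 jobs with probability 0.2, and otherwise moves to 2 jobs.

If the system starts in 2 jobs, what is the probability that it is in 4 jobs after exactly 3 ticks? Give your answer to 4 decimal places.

Propagate the distribution vector 3 ticks from 2 jobs.
After 0 ticks: (1.0000, 0.0000, 0.0000)
After 1 tick: (0.5000, 0.2000, 0.3000)
After 2 ticks: (0.4500, 0.2800, 0.2700)
After 3 ticks: (0.4450, 0.2820, 0.2730)
P(in 4 jobs after 3 ticks) = 0.2730

0.2730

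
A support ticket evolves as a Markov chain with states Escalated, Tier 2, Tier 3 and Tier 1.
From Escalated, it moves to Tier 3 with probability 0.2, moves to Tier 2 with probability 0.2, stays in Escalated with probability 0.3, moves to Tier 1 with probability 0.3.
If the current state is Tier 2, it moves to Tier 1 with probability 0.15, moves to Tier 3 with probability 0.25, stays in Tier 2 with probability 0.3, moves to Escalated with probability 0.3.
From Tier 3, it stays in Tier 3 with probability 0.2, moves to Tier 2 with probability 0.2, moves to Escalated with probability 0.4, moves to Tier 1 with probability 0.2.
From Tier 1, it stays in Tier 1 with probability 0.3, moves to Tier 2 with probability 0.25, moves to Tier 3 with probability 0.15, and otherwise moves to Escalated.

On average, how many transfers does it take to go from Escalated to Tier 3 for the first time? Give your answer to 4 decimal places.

5.0347

Let t(s) be the expected number of transfers to first reach Tier 3 from state s, with t(Tier 3) = 0. Conditioning on the first transfer:
t(Escalated) = 1 + 0.3·t(Escalated) + 0.2·t(Tier 2) + 0.3·t(Tier 1)
t(Tier 2) = 1 + 0.3·t(Escalated) + 0.3·t(Tier 2) + 0.15·t(Tier 1)
t(Tier 1) = 1 + 0.3·t(Escalated) + 0.25·t(Tier 2) + 0.3·t(Tier 1)
Solving: t(Escalated) = 5.0347, t(Tier 2) = 4.7157, t(Tier 1) = 5.2705.
Expected transfers from Escalated to Tier 3: 5.0347.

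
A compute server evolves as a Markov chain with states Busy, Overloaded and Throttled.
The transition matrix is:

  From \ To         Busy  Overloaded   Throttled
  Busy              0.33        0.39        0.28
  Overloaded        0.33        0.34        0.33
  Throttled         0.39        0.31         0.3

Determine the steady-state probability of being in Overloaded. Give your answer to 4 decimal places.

Let the stationary distribution be π with π = πP and π_1 + π_2 + π_3 = 1.
π_1 = 0.33·π_1 + 0.33·π_2 + 0.39·π_3
π_2 = 0.39·π_1 + 0.34·π_2 + 0.31·π_3
Solving with the normalization constraint gives π = (0.3482, 0.3483, 0.3035).
So the stationary probability of Overloaded is 0.3483.

0.3483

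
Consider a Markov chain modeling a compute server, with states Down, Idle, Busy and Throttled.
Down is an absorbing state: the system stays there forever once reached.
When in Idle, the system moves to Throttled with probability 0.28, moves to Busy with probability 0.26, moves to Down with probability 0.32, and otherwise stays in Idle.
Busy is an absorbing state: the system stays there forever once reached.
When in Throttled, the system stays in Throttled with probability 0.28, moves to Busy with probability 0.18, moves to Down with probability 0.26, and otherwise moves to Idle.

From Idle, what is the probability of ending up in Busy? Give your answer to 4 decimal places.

Let h(s) be the probability of absorption at Busy starting from transient state s. Then h(Busy) = 1 and h(Down) = 0. By first-step analysis:
h(Idle) = 0.32·0 + 0.14·h(Idle) + 0.26·1 + 0.28·h(Throttled)
h(Throttled) = 0.26·0 + 0.28·h(Idle) + 0.18·1 + 0.28·h(Throttled)
Solving: h(Idle) = 0.4393, h(Throttled) = 0.4209.
Starting from Idle, the probability is 0.4393.

0.4393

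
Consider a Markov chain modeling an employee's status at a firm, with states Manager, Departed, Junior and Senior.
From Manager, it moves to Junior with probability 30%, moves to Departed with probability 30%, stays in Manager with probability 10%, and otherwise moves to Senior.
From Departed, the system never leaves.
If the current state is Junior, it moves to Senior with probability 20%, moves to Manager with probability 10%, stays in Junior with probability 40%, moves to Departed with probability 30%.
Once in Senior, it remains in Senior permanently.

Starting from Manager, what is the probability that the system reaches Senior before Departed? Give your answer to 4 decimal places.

Let h(s) be the probability of absorption at Senior starting from transient state s. Then h(Senior) = 1 and h(Departed) = 0. By first-step analysis:
h(Manager) = 0.1·h(Manager) + 0.3·0 + 0.3·h(Junior) + 0.3·1
h(Junior) = 0.1·h(Manager) + 0.3·0 + 0.4·h(Junior) + 0.2·1
Solving: h(Manager) = 0.4706, h(Junior) = 0.4118.
Starting from Manager, the probability is 0.4706.

0.4706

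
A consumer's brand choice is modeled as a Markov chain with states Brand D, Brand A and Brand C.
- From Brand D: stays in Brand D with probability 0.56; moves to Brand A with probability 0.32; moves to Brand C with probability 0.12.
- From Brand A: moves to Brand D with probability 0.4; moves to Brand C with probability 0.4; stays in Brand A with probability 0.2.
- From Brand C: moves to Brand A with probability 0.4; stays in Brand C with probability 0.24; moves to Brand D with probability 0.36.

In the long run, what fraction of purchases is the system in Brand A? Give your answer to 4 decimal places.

0.3023

Let the stationary distribution be π with π = πP and π_1 + π_2 + π_3 = 1.
π_1 = 0.56·π_1 + 0.4·π_2 + 0.36·π_3
π_2 = 0.32·π_1 + 0.2·π_2 + 0.4·π_3
Solving with the normalization constraint gives π = (0.4651, 0.3023, 0.2326).
So the stationary probability of Brand A is 0.3023.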